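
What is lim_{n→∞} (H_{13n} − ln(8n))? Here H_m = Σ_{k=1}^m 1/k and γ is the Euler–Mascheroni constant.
lim = ln(13/8) + γ

By Euler-Maclaurin, H_m = ln m + γ + O(1/m). So
  H_{13n} − ln(8n) = ln(13n) + γ − ln(8n) + O(1/n)
                       = ln(13/8) + γ + O(1/n).
Hence the limit is ln(13/8) + γ.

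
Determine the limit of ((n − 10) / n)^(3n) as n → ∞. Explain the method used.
lim = e^(−30)

Rewrite as (1 − 10/n)^(3n). By the standard limit (1 + x/n)^n → e^x, we have (1 − 10/n)^n → e^(−10), and raising to the 3rd power gives e^(−30).
More precisely, ln[(1 − 10/n)^(3n)] = 3n · ln(1 − 10/n) = 3n · (-10/n + O(1/n^2)) = -30 + O(1/n) → -30.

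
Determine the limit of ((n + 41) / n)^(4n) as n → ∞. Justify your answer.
lim = e^164

Rewrite as (1 + 41/n)^(4n). By the standard limit (1 + x/n)^n → e^x, we have (1 + 41/n)^n → e^41, and raising to the 4th power gives e^164.
More precisely, ln[(1 + 41/n)^(4n)] = 4n · ln(1 + 41/n) = 4n · (41/n + O(1/n^2)) = 164 + O(1/n) → 164.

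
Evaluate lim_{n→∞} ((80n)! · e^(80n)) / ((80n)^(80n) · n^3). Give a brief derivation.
lim = 0

Stirling: (80n)! ~ sqrt(2π·80n) · (80n/e)^(80n). Hence
  (80n)! · e^(80n) / (80n)^(80n) ~ sqrt(2π·80n).
Dividing by n^3: sqrt(2π·80n) / n^3 = sqrt(2π·80) · n^((1−6)/2), so the expression behaves like sqrt(2π·80) · n^((1−6)/2) → 0.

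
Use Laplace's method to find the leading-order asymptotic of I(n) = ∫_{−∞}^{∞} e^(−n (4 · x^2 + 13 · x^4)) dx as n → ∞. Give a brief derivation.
I(n) ~ sqrt(π/(4n))

φ(x) = 4 · x^2 + 13 · x^4 has its unique global minimum at x* = 0 (since φ'(x) = 8x + 52x^3 = 0 only at x = 0 for real x with both coefficients positive, and φ → ∞ as |x| → ∞). At x* = 0, φ(0) = 0 and φ''(0) = 8. Laplace's method then gives
  I(n) ~ sqrt(2π / (n · φ''(0))) · e^(−n φ(0)) = sqrt(2π / (8n)) = sqrt(π/(4n)).
The 13 · x^4 term contributes only at subleading order (an O(1/n) relative correction).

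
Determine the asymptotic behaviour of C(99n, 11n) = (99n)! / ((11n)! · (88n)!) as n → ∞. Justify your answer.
C(99n, 11n) ~ (387420489/16777216)^(11n) · sqrt(9/(16π·11n))

Write N = 11n. Apply Stirling to each factorial:
  (9N)! ~ sqrt(2π·9N) · (9N/e)^(9N),
  N! ~ sqrt(2π N) · (N/e)^N,
  (8N)! ~ sqrt(2π·8N) · (8N/e)^(8N).
The exponential factors combine to (9N)^(9N) / (N^N · (8N)^(8N)) = 9^(9N)/8^(8N) = (9^9/8^8)^N = (387420489/16777216)^N.
The square-root prefactors combine to sqrt(2π·9N) / (sqrt(2π N)·sqrt(2π·8N)) = sqrt(9 / (2π·8·N)) = sqrt(9/(16π·11n)).
Substituting N = 11n: C(99n, 11n) ~ (387420489/16777216)^(11n) · sqrt(9/(16π·11n)).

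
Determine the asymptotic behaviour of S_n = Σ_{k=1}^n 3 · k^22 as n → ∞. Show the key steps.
S_n ~ 3 · n^23 / 23

By integral comparison (Euler-Maclaurin), Σ_{k=1}^n 3 · k^22 = 3 · ∫_0^n x^22 dx + O(n^22) = 3 · n^23/23 + O(n^22). (Equivalently, Faulhaber's formula gives the same leading term.)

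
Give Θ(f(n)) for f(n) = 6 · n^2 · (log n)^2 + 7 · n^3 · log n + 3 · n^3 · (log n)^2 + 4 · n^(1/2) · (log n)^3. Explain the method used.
f(n) ∈ Θ(n^3 · (log n)^2)

Compare the terms by growth order. For large n, n^a · (log n)^b dominates n^a' · (log n)^b' iff a > a', or (a = a' and b > b'). Ranking the 4 terms shows the dominant one is 3 · n^3 · (log n)^2. Hence f(n) ∈ Θ(n^3 · (log n)^2).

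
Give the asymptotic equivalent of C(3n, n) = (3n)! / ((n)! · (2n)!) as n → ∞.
C(3n, n) ~ (27/4)^(n) · sqrt(3/(4π·n))

Write N = n. Apply Stirling to each factorial:
  (3N)! ~ sqrt(2π·3N) · (3N/e)^(3N),
  N! ~ sqrt(2π N) · (N/e)^N,
  (2N)! ~ sqrt(2π·2N) · (2N/e)^(2N).
The exponential factors combine to (3N)^(3N) / (N^N · (2N)^(2N)) = 3^(3N)/2^(2N) = (3^3/2^2)^N = (27/4)^N.
The square-root prefactors combine to sqrt(2π·3N) / (sqrt(2π N)·sqrt(2π·2N)) = sqrt(3 / (2π·2·N)) = sqrt(3/(4π·n)).
Substituting N = n: C(3n, n) ~ (27/4)^(n) · sqrt(3/(4π·n)).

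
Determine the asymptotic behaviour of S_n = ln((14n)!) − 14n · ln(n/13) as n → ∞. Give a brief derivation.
S_n ~ 14n · (ln 182 − 1) + O(ln n)

Stirling: ln((14n)!) = 14n ln(14n) − 14n + O(ln n).
  S_n = 14n ln(14n) − 14n − 14n ln(n/13) + O(ln n)
      = 14n ln(14n) − 14n ln n + 14n ln 13 − 14n + O(ln n)
      = 14n ln 14 + 14n ln 13 − 14n + O(ln n)
      = 14n (ln 182 − 1) + O(ln n).
Numerically ln(182) − 1 ≈ 4.2040.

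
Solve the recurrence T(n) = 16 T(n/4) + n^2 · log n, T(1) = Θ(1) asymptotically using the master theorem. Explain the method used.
T(n) = Θ(n^2 · (log n)^2)

Here log_4 16 = 2 and f(n) = n^2 · log n = Θ(n^(log_4 16) · (log n)^1). This is the extended Case 2 of the master theorem (f matches the critical exponent up to log factors), giving T(n) = Θ(n^(log_4 16) · (log n)^(1+1)) = Θ(n^2 · (log n)^2).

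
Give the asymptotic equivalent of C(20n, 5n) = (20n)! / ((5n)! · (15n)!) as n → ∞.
C(20n, 5n) ~ (256/27)^(5n) · sqrt(2/(3π·5n))

Write N = 5n. Apply Stirling to each factorial:
  (4N)! ~ sqrt(2π·4N) · (4N/e)^(4N),
  N! ~ sqrt(2π N) · (N/e)^N,
  (3N)! ~ sqrt(2π·3N) · (3N/e)^(3N).
The exponential factors combine to (4N)^(4N) / (N^N · (3N)^(3N)) = 4^(4N)/3^(3N) = (4^4/3^3)^N = (256/27)^N.
The square-root prefactors combine to sqrt(2π·4N) / (sqrt(2π N)·sqrt(2π·3N)) = sqrt(4 / (2π·3·N)) = sqrt(2/(3π·5n)).
Substituting N = 5n: C(20n, 5n) ~ (256/27)^(5n) · sqrt(2/(3π·5n)).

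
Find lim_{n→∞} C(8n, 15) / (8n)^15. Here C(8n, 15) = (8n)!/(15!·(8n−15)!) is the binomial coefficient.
lim = 1/15! = 1/1307674368000

With N = 8n → ∞: C(N, 15) / N^15 = [N(N−1)…(N−14)] / (15! · N^15) = (1/15!) · 1 · (1 − 1/(8n)) · … · (1 − 14/(8n)). Each factor → 1 as N → ∞, so the limit is 1/15! = 1/1307674368000.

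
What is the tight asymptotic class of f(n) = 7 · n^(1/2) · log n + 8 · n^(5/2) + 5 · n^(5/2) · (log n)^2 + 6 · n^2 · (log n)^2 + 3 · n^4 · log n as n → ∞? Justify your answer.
f(n) ∈ Θ(n^4 · log n)

Compare the terms by growth order. For large n, n^a · (log n)^b dominates n^a' · (log n)^b' iff a > a', or (a = a' and b > b'). Ranking the 5 terms shows the dominant one is 3 · n^4 · log n. Hence f(n) ∈ Θ(n^4 · log n).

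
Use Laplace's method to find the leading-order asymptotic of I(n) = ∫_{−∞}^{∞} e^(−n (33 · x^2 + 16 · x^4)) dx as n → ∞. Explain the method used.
I(n) ~ sqrt(π/(33n))

φ(x) = 33 · x^2 + 16 · x^4 has its unique global minimum at x* = 0 (since φ'(x) = 66x + 64x^3 = 0 only at x = 0 for real x with both coefficients positive, and φ → ∞ as |x| → ∞). At x* = 0, φ(0) = 0 and φ''(0) = 66. Laplace's method then gives
  I(n) ~ sqrt(2π / (n · φ''(0))) · e^(−n φ(0)) = sqrt(2π / (66n)) = sqrt(π/(33n)).
The 16 · x^4 term contributes only at subleading order (an O(1/n) relative correction).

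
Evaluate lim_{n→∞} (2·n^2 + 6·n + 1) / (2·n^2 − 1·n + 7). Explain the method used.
lim = 2/2 = 1

For large n the leading n^2 terms dominate both numerator and denominator. Dividing top and bottom by n^2, every other term tends to 0, leaving 2/2 = 1.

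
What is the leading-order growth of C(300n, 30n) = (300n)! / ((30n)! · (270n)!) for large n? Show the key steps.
C(300n, 30n) ~ (10000000000/387420489)^(30n) · sqrt(5/(9π·30n))

Write N = 30n. Apply Stirling to each factorial:
  (10N)! ~ sqrt(2π·10N) · (10N/e)^(10N),
  N! ~ sqrt(2π N) · (N/e)^N,
  (9N)! ~ sqrt(2π·9N) · (9N/e)^(9N).
The exponential factors combine to (10N)^(10N) / (N^N · (9N)^(9N)) = 10^(10N)/9^(9N) = (10^10/9^9)^N = (10000000000/387420489)^N.
The square-root prefactors combine to sqrt(2π·10N) / (sqrt(2π N)·sqrt(2π·9N)) = sqrt(10 / (2π·9·N)) = sqrt(5/(9π·30n)).
Substituting N = 30n: C(300n, 30n) ~ (10000000000/387420489)^(30n) · sqrt(5/(9π·30n)).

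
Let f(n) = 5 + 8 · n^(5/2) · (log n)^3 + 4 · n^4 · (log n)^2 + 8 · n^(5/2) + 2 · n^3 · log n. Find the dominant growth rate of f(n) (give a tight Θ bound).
f(n) ∈ Θ(n^4 · (log n)^2)

Compare the terms by growth order. For large n, n^a · (log n)^b dominates n^a' · (log n)^b' iff a > a', or (a = a' and b > b'). Ranking the 5 terms shows the dominant one is 4 · n^4 · (log n)^2. Hence f(n) ∈ Θ(n^4 · (log n)^2).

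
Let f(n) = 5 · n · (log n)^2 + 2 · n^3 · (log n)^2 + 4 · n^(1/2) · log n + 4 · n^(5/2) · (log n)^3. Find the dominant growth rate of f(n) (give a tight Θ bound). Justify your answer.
f(n) ∈ Θ(n^3 · (log n)^2)

Compare the terms by growth order. For large n, n^a · (log n)^b dominates n^a' · (log n)^b' iff a > a', or (a = a' and b > b'). Ranking the 4 terms shows the dominant one is 2 · n^3 · (log n)^2. Hence f(n) ∈ Θ(n^3 · (log n)^2).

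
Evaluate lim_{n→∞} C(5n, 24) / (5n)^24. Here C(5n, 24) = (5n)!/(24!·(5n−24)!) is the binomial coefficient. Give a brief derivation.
lim = 1/24! = 1/620448401733239439360000

With N = 5n → ∞: C(N, 24) / N^24 = [N(N−1)…(N−23)] / (24! · N^24) = (1/24!) · 1 · (1 − 1/(5n)) · … · (1 − 23/(5n)). Each factor → 1 as N → ∞, so the limit is 1/24! = 1/620448401733239439360000.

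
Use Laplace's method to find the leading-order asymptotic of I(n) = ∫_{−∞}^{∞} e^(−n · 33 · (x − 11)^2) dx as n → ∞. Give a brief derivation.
I(n) = sqrt(π/(33n))

Here φ(x) = 33 · (x − 11)^2 has its unique minimum at x* = 11 with φ(x*) = 0 and φ''(x*) = 66. Laplace's method gives
  I(n) ~ e^(−n φ(x*)) · sqrt(2π / (n · φ''(x*))) = sqrt(2π / (66n)) = sqrt(π/(33n)).
This is exact: substituting u = (x − 11)·sqrt(33n) gives I(n) = (1/sqrt(33n)) ∫_{−∞}^{∞} e^(−u^2) du = sqrt(π/(33n)).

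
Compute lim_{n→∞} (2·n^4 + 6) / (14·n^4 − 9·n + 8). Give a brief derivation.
lim = 2/14 = 1/7

For large n the leading n^4 terms dominate both numerator and denominator. Dividing top and bottom by n^4, every other term tends to 0, leaving 2/14 = 1/7.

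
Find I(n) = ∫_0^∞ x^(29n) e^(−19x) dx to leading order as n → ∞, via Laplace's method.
I(n) ~ (sqrt(2π·29n) / 19) · (29n/(19e))^(29n)

Write the integrand as exp(29n ln x − 19x) and set f(x) = 29n ln x − 19x. Then f'(x) = 29n/x − 19 = 0 at x* = 29n/19, and f''(x*) = −29n/x*^2 = −19^2/(29n). Laplace's method (interior maximum) gives
  I(n) ~ e^(f(x*)) · sqrt(2π / |f''(x*)|)
        = exp(29n ln(29n/19) − 29n) · sqrt(2π · 29n / 19^2)
        = (29n/19)^(29n) e^(−29n) · sqrt(2π·29n) / 19
        = (sqrt(2π·29n) / 19) · (29n/(19e))^(29n).
This matches Γ(29n+1)/19^(29n+1) with Stirling applied to Γ.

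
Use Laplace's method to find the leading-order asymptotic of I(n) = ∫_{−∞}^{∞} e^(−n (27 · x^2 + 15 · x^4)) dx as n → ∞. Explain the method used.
I(n) ~ sqrt(π/(27n))

φ(x) = 27 · x^2 + 15 · x^4 has its unique global minimum at x* = 0 (since φ'(x) = 54x + 60x^3 = 0 only at x = 0 for real x with both coefficients positive, and φ → ∞ as |x| → ∞). At x* = 0, φ(0) = 0 and φ''(0) = 54. Laplace's method then gives
  I(n) ~ sqrt(2π / (n · φ''(0))) · e^(−n φ(0)) = sqrt(2π / (54n)) = sqrt(π/(27n)).
The 15 · x^4 term contributes only at subleading order (an O(1/n) relative correction).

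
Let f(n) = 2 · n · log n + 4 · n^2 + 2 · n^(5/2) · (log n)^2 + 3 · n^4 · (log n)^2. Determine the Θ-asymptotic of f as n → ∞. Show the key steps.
f(n) ∈ Θ(n^4 · (log n)^2)

Compare the terms by growth order. For large n, n^a · (log n)^b dominates n^a' · (log n)^b' iff a > a', or (a = a' and b > b'). Ranking the 4 terms shows the dominant one is 3 · n^4 · (log n)^2. Hence f(n) ∈ Θ(n^4 · (log n)^2).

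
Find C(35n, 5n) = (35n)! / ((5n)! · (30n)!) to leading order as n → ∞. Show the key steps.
C(35n, 5n) ~ (823543/46656)^(5n) · sqrt(7/(12π·5n))

Write N = 5n. Apply Stirling to each factorial:
  (7N)! ~ sqrt(2π·7N) · (7N/e)^(7N),
  N! ~ sqrt(2π N) · (N/e)^N,
  (6N)! ~ sqrt(2π·6N) · (6N/e)^(6N).
The exponential factors combine to (7N)^(7N) / (N^N · (6N)^(6N)) = 7^(7N)/6^(6N) = (7^7/6^6)^N = (823543/46656)^N.
The square-root prefactors combine to sqrt(2π·7N) / (sqrt(2π N)·sqrt(2π·6N)) = sqrt(7 / (2π·6·N)) = sqrt(7/(12π·5n)).
Substituting N = 5n: C(35n, 5n) ~ (823543/46656)^(5n) · sqrt(7/(12π·5n)).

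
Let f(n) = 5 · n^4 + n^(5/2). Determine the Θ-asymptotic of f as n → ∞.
f(n) ∈ Θ(n^4)

Compare the terms by growth order. For large n, n^a · (log n)^b dominates n^a' · (log n)^b' iff a > a', or (a = a' and b > b'). Ranking the 2 terms shows the dominant one is 5 · n^4. Hence f(n) ∈ Θ(n^4).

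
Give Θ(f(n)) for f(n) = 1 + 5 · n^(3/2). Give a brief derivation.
f(n) ∈ Θ(n^(3/2))

Compare the terms by growth order. For large n, n^a · (log n)^b dominates n^a' · (log n)^b' iff a > a', or (a = a' and b > b'). Ranking the 2 terms shows the dominant one is 5 · n^(3/2). Hence f(n) ∈ Θ(n^(3/2)).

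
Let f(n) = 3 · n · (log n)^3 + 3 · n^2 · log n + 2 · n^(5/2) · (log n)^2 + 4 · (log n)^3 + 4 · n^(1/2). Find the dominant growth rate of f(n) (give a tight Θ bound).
f(n) ∈ Θ(n^(5/2) · (log n)^2)

Compare the terms by growth order. For large n, n^a · (log n)^b dominates n^a' · (log n)^b' iff a > a', or (a = a' and b > b'). Ranking the 5 terms shows the dominant one is 2 · n^(5/2) · (log n)^2. Hence f(n) ∈ Θ(n^(5/2) · (log n)^2).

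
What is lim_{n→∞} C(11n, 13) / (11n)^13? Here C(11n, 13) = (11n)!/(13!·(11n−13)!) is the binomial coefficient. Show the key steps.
lim = 1/13! = 1/6227020800

With N = 11n → ∞: C(N, 13) / N^13 = [N(N−1)…(N−12)] / (13! · N^13) = (1/13!) · 1 · (1 − 1/(11n)) · … · (1 − 12/(11n)). Each factor → 1 as N → ∞, so the limit is 1/13! = 1/6227020800.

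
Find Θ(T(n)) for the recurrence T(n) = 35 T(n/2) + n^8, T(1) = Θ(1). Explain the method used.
T(n) = Θ(n^8)

log_2 35 ≈ 5.129. f(n) = n^8 dominates n^(log_2 35) since 8 > 5.129, and the regularity condition a·f(n/b) = 35·(n/2)^8 = (35/256)·n^8 ≤ c·f(n) holds with c = 35/256 ≈ 0.137 < 1. So this is Case 3: T(n) = Θ(f(n)) = Θ(n^8).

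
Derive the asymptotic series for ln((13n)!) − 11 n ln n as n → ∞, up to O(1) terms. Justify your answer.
ln((13n)!) − 11 n ln n = 2 n ln n + 13(ln 13 − 1) n + (1/2) ln(2π·13n) + O(1/n)

Stirling: ln((13n)!) = 13n ln(13n) − 13n + (1/2) ln(2π·13n) + O(1/n).
Expand 13n ln(13n) = 13n (ln n + ln 13) = 13n ln n + 13n ln 13.
Subtract 11n ln n: leading term is (13 − 11) n ln n = 2 n ln n. The next term is 13n ln 13 − 13n = 13(ln 13 − 1) n. Then the (1/2) ln(2π·13n) correction.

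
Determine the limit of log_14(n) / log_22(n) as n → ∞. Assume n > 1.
lim = ln(22) / ln(14) = log_14(22)

Change of base: log_14(n) = ln n / ln 14 and log_22(n) = ln n / ln 22. The ratio is (ln n / ln 14) · (ln 22 / ln n) = ln 22 / ln 14, a constant independent of n. So the limit is ln 22 / ln 14 = log_14(22).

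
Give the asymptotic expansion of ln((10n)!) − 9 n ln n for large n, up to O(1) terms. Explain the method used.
ln((10n)!) − 9 n ln n = n ln n + 10(ln 10 − 1) n + (1/2) ln(2π·10n) + O(1/n)

Stirling: ln((10n)!) = 10n ln(10n) − 10n + (1/2) ln(2π·10n) + O(1/n).
Expand 10n ln(10n) = 10n (ln n + ln 10) = 10n ln n + 10n ln 10.
Subtract 9n ln n: leading term is (10 − 9) n ln n = n ln n. The next term is 10n ln 10 − 10n = 10(ln 10 − 1) n. Then the (1/2) ln(2π·10n) correction.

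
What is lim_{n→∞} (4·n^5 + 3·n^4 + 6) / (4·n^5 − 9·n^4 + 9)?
lim = 4/4 = 1

For large n the leading n^5 terms dominate both numerator and denominator. Dividing top and bottom by n^5, every other term tends to 0, leaving 4/4 = 1.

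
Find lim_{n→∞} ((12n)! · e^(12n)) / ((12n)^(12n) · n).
lim = 0

Stirling: (12n)! ~ sqrt(2π·12n) · (12n/e)^(12n). Hence
  (12n)! · e^(12n) / (12n)^(12n) ~ sqrt(2π·12n).
Dividing by n: sqrt(2π·12n) / n = sqrt(2π·12) · n^((1−2)/2), so the expression behaves like sqrt(2π·12) · n^((1−2)/2) → 0.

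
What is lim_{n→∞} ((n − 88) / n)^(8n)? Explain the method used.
lim = e^(−704)

Rewrite as (1 − 88/n)^(8n). By the standard limit (1 + x/n)^n → e^x, we have (1 − 88/n)^n → e^(−88), and raising to the 8th power gives e^(−704).
More precisely, ln[(1 − 88/n)^(8n)] = 8n · ln(1 − 88/n) = 8n · (-88/n + O(1/n^2)) = -704 + O(1/n) → -704.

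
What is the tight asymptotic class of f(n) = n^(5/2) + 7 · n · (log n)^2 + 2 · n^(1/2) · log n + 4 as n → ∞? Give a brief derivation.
f(n) ∈ Θ(n^(5/2))

Compare the terms by growth order. For large n, n^a · (log n)^b dominates n^a' · (log n)^b' iff a > a', or (a = a' and b > b'). Ranking the 4 terms shows the dominant one is n^(5/2). Hence f(n) ∈ Θ(n^(5/2)).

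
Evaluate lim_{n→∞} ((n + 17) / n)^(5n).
lim = e^85

Rewrite as (1 + 17/n)^(5n). By the standard limit (1 + x/n)^n → e^x, we have (1 + 17/n)^n → e^17, and raising to the 5th power gives e^85.
More precisely, ln[(1 + 17/n)^(5n)] = 5n · ln(1 + 17/n) = 5n · (17/n + O(1/n^2)) = 85 + O(1/n) → 85.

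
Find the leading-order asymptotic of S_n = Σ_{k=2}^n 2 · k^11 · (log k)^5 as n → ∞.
S_n ~ n^12 · (log n)^5 / 6

By integral comparison, S_n = ∫_1^n 2 · x^11 · (log x)^5 dx + O(n^11 · (log n)^5). For the integral, the leading term of ∫_1^n x^11 (log x)^5 dx is n^12/12 · (log n)^5 (by repeated integration by parts; each step lowers the log-exponent and produces a relatively O(1/log n) correction). Hence S_n ~ n^12 · (log n)^5 / 6.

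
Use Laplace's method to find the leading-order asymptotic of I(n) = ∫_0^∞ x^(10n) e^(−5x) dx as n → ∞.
I(n) ~ (sqrt(2π·10n) / 5) · (10n/(5e))^(10n)

Write the integrand as exp(10n ln x − 5x) and set f(x) = 10n ln x − 5x. Then f'(x) = 10n/x − 5 = 0 at x* = 10n/5, and f''(x*) = −10n/x*^2 = −5^2/(10n). Laplace's method (interior maximum) gives
  I(n) ~ e^(f(x*)) · sqrt(2π / |f''(x*)|)
        = exp(10n ln(10n/5) − 10n) · sqrt(2π · 10n / 5^2)
        = (10n/5)^(10n) e^(−10n) · sqrt(2π·10n) / 5
        = (sqrt(2π·10n) / 5) · (10n/(5e))^(10n).
This matches Γ(10n+1)/5^(10n+1) with Stirling applied to Γ.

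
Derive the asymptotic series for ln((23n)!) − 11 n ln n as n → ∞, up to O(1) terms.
ln((23n)!) − 11 n ln n = 12 n ln n + 23(ln 23 − 1) n + (1/2) ln(2π·23n) + O(1/n)

Stirling: ln((23n)!) = 23n ln(23n) − 23n + (1/2) ln(2π·23n) + O(1/n).
Expand 23n ln(23n) = 23n (ln n + ln 23) = 23n ln n + 23n ln 23.
Subtract 11n ln n: leading term is (23 − 11) n ln n = 12 n ln n. The next term is 23n ln 23 − 23n = 23(ln 23 − 1) n. Then the (1/2) ln(2π·23n) correction.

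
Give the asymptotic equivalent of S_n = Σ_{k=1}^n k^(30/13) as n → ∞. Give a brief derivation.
S_n ~ (13/43) · n^(43/13)

Integral comparison: Σ_{k=1}^n k^(30/13) = ∫_0^n x^(30/13) dx + O(n^(30/13)). The integral is n^(1 + 30/13) / (1 + 30/13) = n^((30+13)/13) / ((30+13)/13) = (13/43) · n^(43/13).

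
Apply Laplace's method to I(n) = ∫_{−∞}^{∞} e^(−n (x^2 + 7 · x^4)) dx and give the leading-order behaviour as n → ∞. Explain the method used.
I(n) ~ sqrt(π/n)

φ(x) = x^2 + 7 · x^4 has its unique global minimum at x* = 0 (since φ'(x) = 2x + 28x^3 = 0 only at x = 0 for real x with both coefficients positive, and φ → ∞ as |x| → ∞). At x* = 0, φ(0) = 0 and φ''(0) = 2. Laplace's method then gives
  I(n) ~ sqrt(2π / (n · φ''(0))) · e^(−n φ(0)) = sqrt(2π / (2n)) = sqrt(π/n).
The 7 · x^4 term contributes only at subleading order (an O(1/n) relative correction).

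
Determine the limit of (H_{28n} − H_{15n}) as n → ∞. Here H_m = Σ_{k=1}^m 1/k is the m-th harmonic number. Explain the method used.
lim = ln(28/15)

Euler-Maclaurin gives H_m = ln m + γ + 1/(2m) + O(1/m^2). The γ and O(1/m) terms cancel in the difference:
  H_{28n} − H_{15n} = ln(28n) − ln(15n) + O(1/n) = ln(28/15) + O(1/n).
Hence the limit is ln(28/15).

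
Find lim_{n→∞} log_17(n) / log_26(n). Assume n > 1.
lim = ln(26) / ln(17) = log_17(26)

Change of base: log_17(n) = ln n / ln 17 and log_26(n) = ln n / ln 26. The ratio is (ln n / ln 17) · (ln 26 / ln n) = ln 26 / ln 17, a constant independent of n. So the limit is ln 26 / ln 17 = log_17(26).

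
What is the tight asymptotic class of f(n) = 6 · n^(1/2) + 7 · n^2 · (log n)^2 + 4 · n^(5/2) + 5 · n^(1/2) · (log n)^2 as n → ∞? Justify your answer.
f(n) ∈ Θ(n^(5/2))

Compare the terms by growth order. For large n, n^a · (log n)^b dominates n^a' · (log n)^b' iff a > a', or (a = a' and b > b'). Ranking the 4 terms shows the dominant one is 4 · n^(5/2). Hence f(n) ∈ Θ(n^(5/2)).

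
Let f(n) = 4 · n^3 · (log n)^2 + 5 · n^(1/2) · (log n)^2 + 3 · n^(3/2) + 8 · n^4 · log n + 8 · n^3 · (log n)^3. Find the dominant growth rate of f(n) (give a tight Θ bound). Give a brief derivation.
f(n) ∈ Θ(n^4 · log n)

Compare the terms by growth order. For large n, n^a · (log n)^b dominates n^a' · (log n)^b' iff a > a', or (a = a' and b > b'). Ranking the 5 terms shows the dominant one is 8 · n^4 · log n. Hence f(n) ∈ Θ(n^4 · log n).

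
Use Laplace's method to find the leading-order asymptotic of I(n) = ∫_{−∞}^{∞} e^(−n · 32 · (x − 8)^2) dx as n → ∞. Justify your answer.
I(n) = sqrt(π/(32n))

Here φ(x) = 32 · (x − 8)^2 has its unique minimum at x* = 8 with φ(x*) = 0 and φ''(x*) = 64. Laplace's method gives
  I(n) ~ e^(−n φ(x*)) · sqrt(2π / (n · φ''(x*))) = sqrt(2π / (64n)) = sqrt(π/(32n)).
This is exact: substituting u = (x − 8)·sqrt(32n) gives I(n) = (1/sqrt(32n)) ∫_{−∞}^{∞} e^(−u^2) du = sqrt(π/(32n)).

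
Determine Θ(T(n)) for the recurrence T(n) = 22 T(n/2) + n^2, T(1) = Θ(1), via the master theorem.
T(n) = Θ(n^(log_2 22))

Master theorem: compare f(n) = n^2 to n^(log_2 22) where log_2 22 ≈ 4.459. Since 2 < log_2 22, we have f(n) = O(n^(log_2 22 − ε)) for some ε > 0 — Case 1. Hence T(n) = Θ(n^(log_2 22)).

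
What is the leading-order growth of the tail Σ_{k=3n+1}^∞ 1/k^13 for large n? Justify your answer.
Σ_{k>3n} 1/k^13 ~ 1/(12 · (3n)^12)

Compare to the integral: ∫_{3n}^∞ x^(−13) dx = [−x^(−12)/12]_{3n}^∞ = 1/((13−1)·(3n)^12). Euler-Maclaurin then gives
  Σ_{k>3n} 1/k^13 = ∫_{3n}^∞ dx/x^13 − 1/(2·(3n)^13) + O(1/(3n)^14).
(Equivalently this is ζ(13) − Σ_{k≤3n} 1/k^13.)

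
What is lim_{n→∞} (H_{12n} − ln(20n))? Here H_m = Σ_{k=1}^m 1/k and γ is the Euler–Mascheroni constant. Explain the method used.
lim = ln(3/5) + γ

By Euler-Maclaurin, H_m = ln m + γ + O(1/m). So
  H_{12n} − ln(20n) = ln(12n) + γ − ln(20n) + O(1/n)
                       = ln(12/20) + γ + O(1/n).
Hence the limit is ln(12/20) + γ (= ln(3/5)).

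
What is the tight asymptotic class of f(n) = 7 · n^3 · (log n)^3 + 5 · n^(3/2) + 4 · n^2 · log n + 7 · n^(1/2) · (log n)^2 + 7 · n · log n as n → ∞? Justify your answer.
f(n) ∈ Θ(n^3 · (log n)^3)

Compare the terms by growth order. For large n, n^a · (log n)^b dominates n^a' · (log n)^b' iff a > a', or (a = a' and b > b'). Ranking the 5 terms shows the dominant one is 7 · n^3 · (log n)^3. Hence f(n) ∈ Θ(n^3 · (log n)^3).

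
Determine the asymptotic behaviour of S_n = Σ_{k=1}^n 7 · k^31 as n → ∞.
S_n ~ 7 · n^32 / 32

By integral comparison (Euler-Maclaurin), Σ_{k=1}^n 7 · k^31 = 7 · ∫_0^n x^31 dx + O(n^31) = 7 · n^32/32 + O(n^31). (Equivalently, Faulhaber's formula gives the same leading term.)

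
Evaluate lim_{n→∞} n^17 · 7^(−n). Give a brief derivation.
lim = 0

Exponentials with base > 1 dominate every fixed polynomial: for any fixed c, n^c / 7^n → 0 as n → ∞ (e.g. by the ratio test, or by writing 7^n = e^(n ln 7) and noting e^(n ln 7) / n^c → ∞). Hence n^17 · 7^(−n) = n^17 / 7^n → 0.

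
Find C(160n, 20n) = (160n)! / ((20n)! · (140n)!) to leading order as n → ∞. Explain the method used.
C(160n, 20n) ~ (16777216/823543)^(20n) · sqrt(4/(7π·20n))

Write N = 20n. Apply Stirling to each factorial:
  (8N)! ~ sqrt(2π·8N) · (8N/e)^(8N),
  N! ~ sqrt(2π N) · (N/e)^N,
  (7N)! ~ sqrt(2π·7N) · (7N/e)^(7N).
The exponential factors combine to (8N)^(8N) / (N^N · (7N)^(7N)) = 8^(8N)/7^(7N) = (8^8/7^7)^N = (16777216/823543)^N.
The square-root prefactors combine to sqrt(2π·8N) / (sqrt(2π N)·sqrt(2π·7N)) = sqrt(8 / (2π·7·N)) = sqrt(4/(7π·20n)).
Substituting N = 20n: C(160n, 20n) ~ (16777216/823543)^(20n) · sqrt(4/(7π·20n)).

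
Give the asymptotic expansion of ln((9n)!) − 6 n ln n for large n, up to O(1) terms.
ln((9n)!) − 6 n ln n = 3 n ln n + 9(ln 9 − 1) n + (1/2) ln(2π·9n) + O(1/n)

Stirling: ln((9n)!) = 9n ln(9n) − 9n + (1/2) ln(2π·9n) + O(1/n).
Expand 9n ln(9n) = 9n (ln n + ln 9) = 9n ln n + 9n ln 9.
Subtract 6n ln n: leading term is (9 − 6) n ln n = 3 n ln n. The next term is 9n ln 9 − 9n = 9(ln 9 − 1) n. Then the (1/2) ln(2π·9n) correction.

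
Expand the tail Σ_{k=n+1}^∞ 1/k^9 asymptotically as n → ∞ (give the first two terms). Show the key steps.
Σ_{k>n} 1/k^9 = 1/(8 · n^8) − 1/(2 · n^9) + O(1/n^10)

Compare to the integral: ∫_{n}^∞ x^(−9) dx = [−x^(−8)/8]_{n}^∞ = 1/((9−1)·n^8). The Euler-Maclaurin correction adds −f(n)/2 = −1/(2·n^9). Euler-Maclaurin then gives
  Σ_{k>n} 1/k^9 = ∫_{n}^∞ dx/x^9 − 1/(2·n^9) + O(1/n^10).
(Equivalently this is ζ(9) − Σ_{k≤n} 1/k^9.)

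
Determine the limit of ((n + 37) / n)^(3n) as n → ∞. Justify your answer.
lim = e^111

Rewrite as (1 + 37/n)^(3n). By the standard limit (1 + x/n)^n → e^x, we have (1 + 37/n)^n → e^37, and raising to the 3rd power gives e^111.
More precisely, ln[(1 + 37/n)^(3n)] = 3n · ln(1 + 37/n) = 3n · (37/n + O(1/n^2)) = 111 + O(1/n) → 111.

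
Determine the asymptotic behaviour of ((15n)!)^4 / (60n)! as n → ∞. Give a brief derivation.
((15n)!)^4/(60n)! ~ ((2π·15n)^(3/2) / 2) · 4^(−4·15n)  →  0

Write N = 15n. Stirling: N! ~ sqrt(2π N)(N/e)^N and (4N)! ~ sqrt(2π·4N)·(4N/e)^(4N).
  (N!)^4/(4N)! ~ (2π N)^(4/2) (N/e)^(4N) / [sqrt(2π·4N) (4N/e)^(4N)]
     = (2π N)^(4/2) / sqrt(2π·4N) · (N/(4N))^(4N)
     = (2π N)^((4−1)/2) / 2 · 4^(−4N).
Since 4^4 > 1, the factor 4^(−4N) decays exponentially, so the ratio → 0. Substituting N = 15n gives the stated form.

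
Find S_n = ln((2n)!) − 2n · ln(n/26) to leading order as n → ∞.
S_n ~ 2n · (ln 52 − 1) + O(ln n)

Stirling: ln((2n)!) = 2n ln(2n) − 2n + O(ln n).
  S_n = 2n ln(2n) − 2n − 2n ln(n/26) + O(ln n)
      = 2n ln(2n) − 2n ln n + 2n ln 26 − 2n + O(ln n)
      = 2n ln 2 + 2n ln 26 − 2n + O(ln n)
      = 2n (ln 52 − 1) + O(ln n).
Numerically ln(52) − 1 ≈ 2.9512.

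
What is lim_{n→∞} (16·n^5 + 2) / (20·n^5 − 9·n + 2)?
lim = 16/20 = 4/5

For large n the leading n^5 terms dominate both numerator and denominator. Dividing top and bottom by n^5, every other term tends to 0, leaving 16/20 = 4/5.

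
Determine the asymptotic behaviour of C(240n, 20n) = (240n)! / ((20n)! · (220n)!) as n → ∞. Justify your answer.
C(240n, 20n) ~ (8916100448256/285311670611)^(20n) · sqrt(6/(11π·20n))

Write N = 20n. Apply Stirling to each factorial:
  (12N)! ~ sqrt(2π·12N) · (12N/e)^(12N),
  N! ~ sqrt(2π N) · (N/e)^N,
  (11N)! ~ sqrt(2π·11N) · (11N/e)^(11N).
The exponential factors combine to (12N)^(12N) / (N^N · (11N)^(11N)) = 12^(12N)/11^(11N) = (12^12/11^11)^N = (8916100448256/285311670611)^N.
The square-root prefactors combine to sqrt(2π·12N) / (sqrt(2π N)·sqrt(2π·11N)) = sqrt(12 / (2π·11·N)) = sqrt(6/(11π·20n)).
Substituting N = 20n: C(240n, 20n) ~ (8916100448256/285311670611)^(20n) · sqrt(6/(11π·20n)).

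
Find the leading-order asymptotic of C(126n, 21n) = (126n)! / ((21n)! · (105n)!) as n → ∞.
C(126n, 21n) ~ (46656/3125)^(21n) · sqrt(3/(5π·21n))

Write N = 21n. Apply Stirling to each factorial:
  (6N)! ~ sqrt(2π·6N) · (6N/e)^(6N),
  N! ~ sqrt(2π N) · (N/e)^N,
  (5N)! ~ sqrt(2π·5N) · (5N/e)^(5N).
The exponential factors combine to (6N)^(6N) / (N^N · (5N)^(5N)) = 6^(6N)/5^(5N) = (6^6/5^5)^N = (46656/3125)^N.
The square-root prefactors combine to sqrt(2π·6N) / (sqrt(2π N)·sqrt(2π·5N)) = sqrt(6 / (2π·5·N)) = sqrt(3/(5π·21n)).
Substituting N = 21n: C(126n, 21n) ~ (46656/3125)^(21n) · sqrt(3/(5π·21n)).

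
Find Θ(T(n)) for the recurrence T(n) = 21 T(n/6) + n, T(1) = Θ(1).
T(n) = Θ(n^(log_6 21))

Master theorem: compare f(n) = n to n^(log_6 21) where log_6 21 ≈ 1.699. Since 1 < log_6 21, we have f(n) = O(n^(log_6 21 − ε)) for some ε > 0 — Case 1. Hence T(n) = Θ(n^(log_6 21)).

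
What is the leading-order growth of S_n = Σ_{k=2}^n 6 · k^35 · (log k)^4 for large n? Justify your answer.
S_n ~ n^36 · (log n)^4 / 6

By integral comparison, S_n = ∫_1^n 6 · x^35 · (log x)^4 dx + O(n^35 · (log n)^4). For the integral, the leading term of ∫_1^n x^35 (log x)^4 dx is n^36/36 · (log n)^4 (by repeated integration by parts; each step lowers the log-exponent and produces a relatively O(1/log n) correction). Hence S_n ~ n^36 · (log n)^4 / 6.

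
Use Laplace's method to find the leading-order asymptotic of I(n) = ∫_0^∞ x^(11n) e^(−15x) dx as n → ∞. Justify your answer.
I(n) ~ (sqrt(2π·11n) / 15) · (11n/(15e))^(11n)

Write the integrand as exp(11n ln x − 15x) and set f(x) = 11n ln x − 15x. Then f'(x) = 11n/x − 15 = 0 at x* = 11n/15, and f''(x*) = −11n/x*^2 = −15^2/(11n). Laplace's method (interior maximum) gives
  I(n) ~ e^(f(x*)) · sqrt(2π / |f''(x*)|)
        = exp(11n ln(11n/15) − 11n) · sqrt(2π · 11n / 15^2)
        = (11n/15)^(11n) e^(−11n) · sqrt(2π·11n) / 15
        = (sqrt(2π·11n) / 15) · (11n/(15e))^(11n).
This matches Γ(11n+1)/15^(11n+1) with Stirling applied to Γ.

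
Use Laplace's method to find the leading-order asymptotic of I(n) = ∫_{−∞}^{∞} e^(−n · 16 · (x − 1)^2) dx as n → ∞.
I(n) = sqrt(π/(16n))

Here φ(x) = 16 · (x − 1)^2 has its unique minimum at x* = 1 with φ(x*) = 0 and φ''(x*) = 32. Laplace's method gives
  I(n) ~ e^(−n φ(x*)) · sqrt(2π / (n · φ''(x*))) = sqrt(2π / (32n)) = sqrt(π/(16n)).
This is exact: substituting u = (x − 1)·sqrt(16n) gives I(n) = (1/sqrt(16n)) ∫_{−∞}^{∞} e^(−u^2) du = sqrt(π/(16n)).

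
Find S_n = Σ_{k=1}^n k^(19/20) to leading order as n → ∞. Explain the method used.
S_n ~ (20/39) · n^(39/20)

Integral comparison: Σ_{k=1}^n k^(19/20) = ∫_0^n x^(19/20) dx + O(n^(19/20)). The integral is n^(1 + 19/20) / (1 + 19/20) = n^((19+20)/20) / ((19+20)/20) = (20/39) · n^(39/20).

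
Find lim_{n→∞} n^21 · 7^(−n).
lim = 0

Exponentials with base > 1 dominate every fixed polynomial: for any fixed c, n^c / 7^n → 0 as n → ∞ (e.g. by the ratio test, or by writing 7^n = e^(n ln 7) and noting e^(n ln 7) / n^c → ∞). Hence n^21 · 7^(−n) = n^21 / 7^n → 0.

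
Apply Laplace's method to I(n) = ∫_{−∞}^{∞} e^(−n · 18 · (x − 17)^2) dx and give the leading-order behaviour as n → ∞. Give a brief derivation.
I(n) = sqrt(π/(18n))

Here φ(x) = 18 · (x − 17)^2 has its unique minimum at x* = 17 with φ(x*) = 0 and φ''(x*) = 36. Laplace's method gives
  I(n) ~ e^(−n φ(x*)) · sqrt(2π / (n · φ''(x*))) = sqrt(2π / (36n)) = sqrt(π/(18n)).
This is exact: substituting u = (x − 17)·sqrt(18n) gives I(n) = (1/sqrt(18n)) ∫_{−∞}^{∞} e^(−u^2) du = sqrt(π/(18n)).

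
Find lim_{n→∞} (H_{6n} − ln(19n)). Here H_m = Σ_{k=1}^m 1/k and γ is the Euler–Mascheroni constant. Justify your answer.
lim = ln(6/19) + γ

By Euler-Maclaurin, H_m = ln m + γ + O(1/m). So
  H_{6n} − ln(19n) = ln(6n) + γ − ln(19n) + O(1/n)
                       = ln(6/19) + γ + O(1/n).
Hence the limit is ln(6/19) + γ.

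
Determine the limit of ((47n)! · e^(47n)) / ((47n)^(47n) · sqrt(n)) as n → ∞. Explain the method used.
lim = sqrt(2π·47)

Stirling: (47n)! ~ sqrt(2π·47n) · (47n/e)^(47n). Hence
  (47n)! · e^(47n) / (47n)^(47n) ~ sqrt(2π·47n).
Dividing by sqrt(n): sqrt(2π·47n) / sqrt(n) = sqrt(2π·47) · n^((1−1)/2), so the limit is sqrt(2π·47).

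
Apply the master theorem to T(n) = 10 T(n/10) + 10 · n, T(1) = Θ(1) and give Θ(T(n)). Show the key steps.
T(n) = Θ(n log n)

log_10 10 = 1, and f(n) = 10 · n = Θ(n^(log_10 10)). This is Case 2 of the master theorem: T(n) = Θ(f(n) · log n) = Θ(n log n).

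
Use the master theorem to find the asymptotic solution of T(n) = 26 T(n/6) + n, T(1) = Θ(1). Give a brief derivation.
T(n) = Θ(n^(log_6 26))

Master theorem: compare f(n) = n to n^(log_6 26) where log_6 26 ≈ 1.818. Since 1 < log_6 26, we have f(n) = O(n^(log_6 26 − ε)) for some ε > 0 — Case 1. Hence T(n) = Θ(n^(log_6 26)).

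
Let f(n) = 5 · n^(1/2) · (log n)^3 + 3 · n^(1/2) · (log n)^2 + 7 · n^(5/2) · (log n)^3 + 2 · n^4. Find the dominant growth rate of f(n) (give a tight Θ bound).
f(n) ∈ Θ(n^4)

Compare the terms by growth order. For large n, n^a · (log n)^b dominates n^a' · (log n)^b' iff a > a', or (a = a' and b > b'). Ranking the 4 terms shows the dominant one is 2 · n^4. Hence f(n) ∈ Θ(n^4).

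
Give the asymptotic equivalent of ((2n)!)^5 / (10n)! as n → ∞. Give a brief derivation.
((2n)!)^5/(10n)! ~ ((2π·2n)^(4/2) / sqrt(5)) · 5^(−5·2n)  →  0

Write N = 2n. Stirling: N! ~ sqrt(2π N)(N/e)^N and (5N)! ~ sqrt(2π·5N)·(5N/e)^(5N).
  (N!)^5/(5N)! ~ (2π N)^(5/2) (N/e)^(5N) / [sqrt(2π·5N) (5N/e)^(5N)]
     = (2π N)^(5/2) / sqrt(2π·5N) · (N/(5N))^(5N)
     = (2π N)^((5−1)/2) / sqrt(5) · 5^(−5N).
Since 5^5 > 1, the factor 5^(−5N) decays exponentially, so the ratio → 0. Substituting N = 2n gives the stated form.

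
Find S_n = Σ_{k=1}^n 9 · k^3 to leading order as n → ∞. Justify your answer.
S_n ~ 9 · n^4 / 4

By integral comparison (Euler-Maclaurin), Σ_{k=1}^n 9 · k^3 = 9 · ∫_0^n x^3 dx + O(n^3) = 9 · n^4/4 + O(n^3). (Equivalently, Faulhaber's formula gives the same leading term.)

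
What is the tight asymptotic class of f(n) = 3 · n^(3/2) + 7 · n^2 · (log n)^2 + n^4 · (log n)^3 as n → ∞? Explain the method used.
f(n) ∈ Θ(n^4 · (log n)^3)

Compare the terms by growth order. For large n, n^a · (log n)^b dominates n^a' · (log n)^b' iff a > a', or (a = a' and b > b'). Ranking the 3 terms shows the dominant one is n^4 · (log n)^3. Hence f(n) ∈ Θ(n^4 · (log n)^3).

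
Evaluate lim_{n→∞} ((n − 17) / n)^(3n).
lim = e^(−51)

Rewrite as (1 − 17/n)^(3n). By the standard limit (1 + x/n)^n → e^x, we have (1 − 17/n)^n → e^(−17), and raising to the 3rd power gives e^(−51).
More precisely, ln[(1 − 17/n)^(3n)] = 3n · ln(1 − 17/n) = 3n · (-17/n + O(1/n^2)) = -51 + O(1/n) → -51.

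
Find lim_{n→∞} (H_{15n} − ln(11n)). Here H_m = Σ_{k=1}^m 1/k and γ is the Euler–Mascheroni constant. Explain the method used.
lim = ln(15/11) + γ

By Euler-Maclaurin, H_m = ln m + γ + O(1/m). So
  H_{15n} − ln(11n) = ln(15n) + γ − ln(11n) + O(1/n)
                       = ln(15/11) + γ + O(1/n).
Hence the limit is ln(15/11) + γ.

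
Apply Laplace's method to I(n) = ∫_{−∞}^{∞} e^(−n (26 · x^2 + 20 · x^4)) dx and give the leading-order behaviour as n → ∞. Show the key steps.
I(n) ~ sqrt(π/(26n))

φ(x) = 26 · x^2 + 20 · x^4 has its unique global minimum at x* = 0 (since φ'(x) = 52x + 80x^3 = 0 only at x = 0 for real x with both coefficients positive, and φ → ∞ as |x| → ∞). At x* = 0, φ(0) = 0 and φ''(0) = 52. Laplace's method then gives
  I(n) ~ sqrt(2π / (n · φ''(0))) · e^(−n φ(0)) = sqrt(2π / (52n)) = sqrt(π/(26n)).
The 20 · x^4 term contributes only at subleading order (an O(1/n) relative correction).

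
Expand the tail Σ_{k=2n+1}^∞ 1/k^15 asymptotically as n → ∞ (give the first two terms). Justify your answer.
Σ_{k>2n} 1/k^15 = 1/(14 · (2n)^14) − 1/(2 · (2n)^15) + O(1/(2n)^16)

Compare to the integral: ∫_{2n}^∞ x^(−15) dx = [−x^(−14)/14]_{2n}^∞ = 1/((15−1)·(2n)^14). The Euler-Maclaurin correction adds −f(2n)/2 = −1/(2·(2n)^15). Euler-Maclaurin then gives
  Σ_{k>2n} 1/k^15 = ∫_{2n}^∞ dx/x^15 − 1/(2·(2n)^15) + O(1/(2n)^16).
(Equivalently this is ζ(15) − Σ_{k≤2n} 1/k^15.)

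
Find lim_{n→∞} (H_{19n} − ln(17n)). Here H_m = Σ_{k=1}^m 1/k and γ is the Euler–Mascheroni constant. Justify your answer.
lim = ln(19/17) + γ

By Euler-Maclaurin, H_m = ln m + γ + O(1/m). So
  H_{19n} − ln(17n) = ln(19n) + γ − ln(17n) + O(1/n)
                       = ln(19/17) + γ + O(1/n).
Hence the limit is ln(19/17) + γ.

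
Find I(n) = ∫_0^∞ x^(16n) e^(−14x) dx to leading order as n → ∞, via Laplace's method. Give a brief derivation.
I(n) ~ (sqrt(2π·16n) / 14) · (16n/(14e))^(16n)

Write the integrand as exp(16n ln x − 14x) and set f(x) = 16n ln x − 14x. Then f'(x) = 16n/x − 14 = 0 at x* = 16n/14, and f''(x*) = −16n/x*^2 = −14^2/(16n). Laplace's method (interior maximum) gives
  I(n) ~ e^(f(x*)) · sqrt(2π / |f''(x*)|)
        = exp(16n ln(16n/14) − 16n) · sqrt(2π · 16n / 14^2)
        = (16n/14)^(16n) e^(−16n) · sqrt(2π·16n) / 14
        = (sqrt(2π·16n) / 14) · (16n/(14e))^(16n).
This matches Γ(16n+1)/14^(16n+1) with Stirling applied to Γ.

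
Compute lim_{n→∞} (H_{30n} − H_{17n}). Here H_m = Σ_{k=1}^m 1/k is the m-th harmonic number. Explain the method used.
lim = ln(30/17)

Euler-Maclaurin gives H_m = ln m + γ + 1/(2m) + O(1/m^2). The γ and O(1/m) terms cancel in the difference:
  H_{30n} − H_{17n} = ln(30n) − ln(17n) + O(1/n) = ln(30/17) + O(1/n).
Hence the limit is ln(30/17).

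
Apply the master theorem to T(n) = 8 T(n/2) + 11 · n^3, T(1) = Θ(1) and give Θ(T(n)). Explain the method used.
T(n) = Θ(n^3 log n)

log_2 8 = 3, and f(n) = 11 · n^3 = Θ(n^(log_2 8)). This is Case 2 of the master theorem: T(n) = Θ(f(n) · log n) = Θ(n^3 log n).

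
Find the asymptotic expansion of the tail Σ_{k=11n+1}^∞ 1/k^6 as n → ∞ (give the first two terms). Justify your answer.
Σ_{k>11n} 1/k^6 = 1/(5 · (11n)^5) − 1/(2 · (11n)^6) + O(1/(11n)^7)

Compare to the integral: ∫_{11n}^∞ x^(−6) dx = [−x^(−5)/5]_{11n}^∞ = 1/((6−1)·(11n)^5). The Euler-Maclaurin correction adds −f(11n)/2 = −1/(2·(11n)^6). Euler-Maclaurin then gives
  Σ_{k>11n} 1/k^6 = ∫_{11n}^∞ dx/x^6 − 1/(2·(11n)^6) + O(1/(11n)^7).
(Equivalently this is ζ(6) − Σ_{k≤11n} 1/k^6.)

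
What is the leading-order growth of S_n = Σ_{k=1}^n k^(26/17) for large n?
S_n ~ (17/43) · n^(43/17)

Integral comparison: Σ_{k=1}^n k^(26/17) = ∫_0^n x^(26/17) dx + O(n^(26/17)). The integral is n^(1 + 26/17) / (1 + 26/17) = n^((26+17)/17) / ((26+17)/17) = (17/43) · n^(43/17).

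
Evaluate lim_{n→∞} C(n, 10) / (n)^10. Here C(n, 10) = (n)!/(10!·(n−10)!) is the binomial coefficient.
lim = 1/10! = 1/3628800

With N = n → ∞: C(N, 10) / N^10 = [N(N−1)…(N−9)] / (10! · N^10) = (1/10!) · 1 · (1 − 1/n) · … · (1 − 9/n). Each factor → 1 as N → ∞, so the limit is 1/10! = 1/3628800.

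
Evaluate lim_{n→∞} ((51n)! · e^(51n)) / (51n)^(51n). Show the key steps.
lim = ∞

Stirling: (51n)! ~ sqrt(2π·51n) · (51n/e)^(51n). Hence
  (51n)! · e^(51n) / (51n)^(51n) ~ sqrt(2π·51n) = sqrt(2π·51) · sqrt(n) → ∞.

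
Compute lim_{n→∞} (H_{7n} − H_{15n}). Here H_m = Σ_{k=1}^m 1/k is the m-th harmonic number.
lim = ln(7/15)

Euler-Maclaurin gives H_m = ln m + γ + 1/(2m) + O(1/m^2). The γ and O(1/m) terms cancel in the difference:
  H_{7n} − H_{15n} = ln(7n) − ln(15n) + O(1/n) = ln(7/15) + O(1/n).
Hence the limit is ln(7/15).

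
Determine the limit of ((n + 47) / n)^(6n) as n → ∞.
lim = e^282

Rewrite as (1 + 47/n)^(6n). By the standard limit (1 + x/n)^n → e^x, we have (1 + 47/n)^n → e^47, and raising to the 6th power gives e^282.
More precisely, ln[(1 + 47/n)^(6n)] = 6n · ln(1 + 47/n) = 6n · (47/n + O(1/n^2)) = 282 + O(1/n) → 282.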